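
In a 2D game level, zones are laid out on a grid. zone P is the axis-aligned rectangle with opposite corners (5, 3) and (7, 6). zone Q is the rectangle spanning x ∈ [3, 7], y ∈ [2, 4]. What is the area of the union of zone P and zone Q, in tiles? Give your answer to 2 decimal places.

12.00

By inclusion–exclusion:
Individual areas: |zone P| = 6, |zone Q| = 8.
|zone P∩zone Q|: x∈[5,7], y∈[3,4] → 2·1 = 2.
|zone P ∪ zone Q| = 14 − 2 = 12.00.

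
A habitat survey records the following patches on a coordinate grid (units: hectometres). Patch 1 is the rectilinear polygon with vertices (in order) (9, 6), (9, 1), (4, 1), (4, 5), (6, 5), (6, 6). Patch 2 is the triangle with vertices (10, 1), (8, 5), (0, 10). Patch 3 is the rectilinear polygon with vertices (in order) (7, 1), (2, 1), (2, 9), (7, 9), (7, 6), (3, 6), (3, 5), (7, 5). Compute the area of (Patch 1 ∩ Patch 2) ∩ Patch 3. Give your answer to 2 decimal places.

0.94

|Patch 1 ∩ Patch 2| = 5.5389.
|(Patch 1 ∩ Patch 2) ∩ Patch 3| = 0.94.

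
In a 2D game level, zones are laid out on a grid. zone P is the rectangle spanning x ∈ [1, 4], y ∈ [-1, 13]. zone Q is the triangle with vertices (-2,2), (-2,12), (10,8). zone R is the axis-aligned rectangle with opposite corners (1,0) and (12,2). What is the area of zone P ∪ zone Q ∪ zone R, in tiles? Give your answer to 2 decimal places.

99.25

By inclusion–exclusion:
Individual areas: |zone P| = 42, |zone Q| = 60, |zone R| = 22.
|zone P∩zone Q| = 18.75.
|zone P∩zone R|: x∈[1,4], y∈[0,2] → 3·2 = 6.
|zone Q∩zone R| = 0.
|zone P∩zone Q∩zone R| = 0.
|zone P ∪ zone Q ∪ zone R| = 124 − 24.75 + 0 = 99.25.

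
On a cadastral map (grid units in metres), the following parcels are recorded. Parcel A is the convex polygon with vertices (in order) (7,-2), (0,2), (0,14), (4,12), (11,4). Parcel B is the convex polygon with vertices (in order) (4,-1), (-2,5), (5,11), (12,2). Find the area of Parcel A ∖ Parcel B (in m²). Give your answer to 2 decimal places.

|Parcel A| = 104, |Parcel A∩Parcel B| = 77.5987.
|Parcel A ∖ Parcel B| = |Parcel A| − |Parcel A∩Parcel B| = 104 − 77.5987 = 26.40.

26.40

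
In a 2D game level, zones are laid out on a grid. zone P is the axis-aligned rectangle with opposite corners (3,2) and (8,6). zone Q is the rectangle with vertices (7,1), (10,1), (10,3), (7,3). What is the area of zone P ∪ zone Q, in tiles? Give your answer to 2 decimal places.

By inclusion–exclusion:
Individual areas: |zone P| = 20, |zone Q| = 6.
|zone P∩zone Q|: x∈[7,8], y∈[2,3] → 1·1 = 1.
|zone P ∪ zone Q| = 26 − 1 = 25.00.

25.00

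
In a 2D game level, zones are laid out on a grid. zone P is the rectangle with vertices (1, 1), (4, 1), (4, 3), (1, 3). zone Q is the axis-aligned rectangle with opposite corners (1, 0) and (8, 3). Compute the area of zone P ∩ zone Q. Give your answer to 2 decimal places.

6.00

|zone P∩zone Q|: x∈[1,4], y∈[1,3] → 3·2 = 6.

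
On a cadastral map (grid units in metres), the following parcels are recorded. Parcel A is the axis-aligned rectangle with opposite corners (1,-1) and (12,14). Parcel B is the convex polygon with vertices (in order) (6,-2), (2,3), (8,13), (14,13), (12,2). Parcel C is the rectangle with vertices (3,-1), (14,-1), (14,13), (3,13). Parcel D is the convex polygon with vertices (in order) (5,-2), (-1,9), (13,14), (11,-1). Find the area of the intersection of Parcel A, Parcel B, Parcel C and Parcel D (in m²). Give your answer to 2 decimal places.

92.81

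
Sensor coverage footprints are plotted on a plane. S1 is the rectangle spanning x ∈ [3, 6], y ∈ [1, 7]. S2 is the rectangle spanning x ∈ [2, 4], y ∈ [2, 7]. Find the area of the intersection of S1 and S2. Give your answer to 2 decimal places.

5.00

|S1∩S2|: x∈[3,4], y∈[2,7] → 1·5 = 5.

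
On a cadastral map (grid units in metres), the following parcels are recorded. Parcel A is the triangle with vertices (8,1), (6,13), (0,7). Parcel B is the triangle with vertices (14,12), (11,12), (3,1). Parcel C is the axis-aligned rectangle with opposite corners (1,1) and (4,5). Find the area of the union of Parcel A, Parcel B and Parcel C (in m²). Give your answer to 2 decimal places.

By inclusion–exclusion:
Individual areas: |Parcel A| = 42, |Parcel B| = 16.5, |Parcel C| = 12.
|Parcel A∩Parcel B| = 2.5597.
|Parcel A∩Parcel C| = 0.6667.
|Parcel B∩Parcel C| = 0.1875.
|Parcel A∩Parcel B∩Parcel C| = 0.
|Parcel A ∪ Parcel B ∪ Parcel C| = 70.5 − 3.4139 + 0 = 67.09.

67.09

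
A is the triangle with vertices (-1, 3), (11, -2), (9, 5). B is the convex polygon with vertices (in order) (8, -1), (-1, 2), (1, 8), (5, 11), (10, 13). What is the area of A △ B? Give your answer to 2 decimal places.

|A| = 37, |B| = 91.5, |A∩B| = 27.4121.
|A △ B| = |A| + |B| − 2·|A∩B| = 37 + 91.5 − 54.8242 = 73.68.

73.68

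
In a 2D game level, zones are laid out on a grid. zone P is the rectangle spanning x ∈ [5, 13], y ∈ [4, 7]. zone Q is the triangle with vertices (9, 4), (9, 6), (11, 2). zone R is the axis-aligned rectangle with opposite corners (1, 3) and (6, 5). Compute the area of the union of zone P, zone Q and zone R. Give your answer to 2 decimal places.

34.00

By inclusion–exclusion:
Individual areas: |zone P| = 24, |zone Q| = 2, |zone R| = 10.
|zone P∩zone Q| = 1.
|zone P∩zone R|: x∈[5,6], y∈[4,5] → 1·1 = 1.
|zone Q∩zone R| = 0.
|zone P∩zone Q∩zone R| = 0.
|zone P ∪ zone Q ∪ zone R| = 36 − 2 + 0 = 34.00.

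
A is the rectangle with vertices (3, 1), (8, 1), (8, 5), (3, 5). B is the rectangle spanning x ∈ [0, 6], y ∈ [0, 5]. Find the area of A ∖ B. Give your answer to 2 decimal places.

|A∩B|: x∈[3,6], y∈[1,5] → 3·4 = 12.
|A| = 20.
|A ∖ B| = |A| − |A∩B| = 20 − 12 = 8.00.

8.00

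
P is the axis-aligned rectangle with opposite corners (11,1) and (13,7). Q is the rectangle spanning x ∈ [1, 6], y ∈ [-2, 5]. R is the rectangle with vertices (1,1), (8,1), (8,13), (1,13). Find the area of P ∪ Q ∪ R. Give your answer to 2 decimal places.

111.00

By inclusion–exclusion:
Individual areas: |P| = 12, |Q| = 35, |R| = 84.
|P∩Q| = 0 (no overlap).
|P∩R| = 0 (no overlap).
|Q∩R|: x∈[1,6], y∈[1,5] → 5·4 = 20.
|P∩Q∩R| = 0.
|P ∪ Q ∪ R| = 131 − 20 + 0 = 111.00.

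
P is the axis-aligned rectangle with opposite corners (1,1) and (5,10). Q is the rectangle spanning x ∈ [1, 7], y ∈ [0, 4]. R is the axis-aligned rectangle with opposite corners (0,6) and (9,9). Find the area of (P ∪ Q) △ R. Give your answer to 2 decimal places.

51.00

|P ∪ Q| = 48.
|(P ∪ Q) ∩ R| = 12.
|(P ∪ Q) △ R| = 48 + 27 − 24 = 51.00.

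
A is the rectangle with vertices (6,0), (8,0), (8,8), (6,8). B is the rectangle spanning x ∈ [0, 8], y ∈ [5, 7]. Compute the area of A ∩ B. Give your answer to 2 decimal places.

4.00

|A∩B|: x∈[6,8], y∈[5,7] → 2·2 = 4.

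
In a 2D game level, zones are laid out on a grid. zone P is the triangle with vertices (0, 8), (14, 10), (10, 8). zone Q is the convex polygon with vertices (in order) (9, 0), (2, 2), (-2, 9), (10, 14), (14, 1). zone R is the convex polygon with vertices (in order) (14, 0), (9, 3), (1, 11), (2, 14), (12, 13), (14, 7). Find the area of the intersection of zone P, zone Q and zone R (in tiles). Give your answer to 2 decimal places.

The intersection is the polygon with vertices (11.6,8.8), (10,8), (4,8), (3.5,8.5), (11.347,9.621).
By the shoelace formula its area is 7.86.

7.86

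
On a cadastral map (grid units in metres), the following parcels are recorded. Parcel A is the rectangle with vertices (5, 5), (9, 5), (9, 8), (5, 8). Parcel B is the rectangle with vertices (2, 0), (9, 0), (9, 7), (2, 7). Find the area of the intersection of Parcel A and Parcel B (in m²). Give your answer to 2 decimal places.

8.00

|Parcel A∩Parcel B|: x∈[5,9], y∈[5,7] → 4·2 = 8.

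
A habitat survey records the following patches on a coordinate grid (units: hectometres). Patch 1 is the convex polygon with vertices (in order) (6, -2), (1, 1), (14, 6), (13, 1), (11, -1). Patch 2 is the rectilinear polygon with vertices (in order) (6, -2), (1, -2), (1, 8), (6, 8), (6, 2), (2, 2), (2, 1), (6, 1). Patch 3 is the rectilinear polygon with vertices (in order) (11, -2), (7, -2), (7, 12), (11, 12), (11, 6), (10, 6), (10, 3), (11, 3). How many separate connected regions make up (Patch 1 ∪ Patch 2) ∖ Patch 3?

2

(Patch 1 ∪ Patch 2) ∖ Patch 3 splits into 2 disjoint pieces (area 14.4231, area 54.5231).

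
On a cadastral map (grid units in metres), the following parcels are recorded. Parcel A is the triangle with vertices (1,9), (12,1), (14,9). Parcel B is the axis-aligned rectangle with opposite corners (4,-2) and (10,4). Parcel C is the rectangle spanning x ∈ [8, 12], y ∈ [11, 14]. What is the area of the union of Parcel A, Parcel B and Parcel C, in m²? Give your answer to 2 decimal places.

By inclusion–exclusion:
Individual areas: |Parcel A| = 52, |Parcel B| = 36, |Parcel C| = 12.
|Parcel A∩Parcel B| = 1.642.
|Parcel A∩Parcel C| = 0.
|Parcel B∩Parcel C| = 0 (no overlap).
|Parcel A∩Parcel B∩Parcel C| = 0.
|Parcel A ∪ Parcel B ∪ Parcel C| = 100 − 1.642 + 0 = 98.36.

98.36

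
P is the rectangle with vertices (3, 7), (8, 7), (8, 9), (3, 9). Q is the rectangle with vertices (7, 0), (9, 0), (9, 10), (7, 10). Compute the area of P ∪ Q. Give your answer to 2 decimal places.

28.00

By inclusion–exclusion:
Individual areas: |P| = 10, |Q| = 20.
|P∩Q|: x∈[7,8], y∈[7,9] → 1·2 = 2.
|P ∪ Q| = 30 − 2 = 28.00.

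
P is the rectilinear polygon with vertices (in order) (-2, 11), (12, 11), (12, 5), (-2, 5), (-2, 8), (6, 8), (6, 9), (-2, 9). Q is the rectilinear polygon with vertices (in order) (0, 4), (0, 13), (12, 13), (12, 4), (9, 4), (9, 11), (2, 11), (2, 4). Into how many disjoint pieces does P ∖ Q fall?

3

P ∖ Q splits into 3 disjoint pieces (area 4, area 38, area 6).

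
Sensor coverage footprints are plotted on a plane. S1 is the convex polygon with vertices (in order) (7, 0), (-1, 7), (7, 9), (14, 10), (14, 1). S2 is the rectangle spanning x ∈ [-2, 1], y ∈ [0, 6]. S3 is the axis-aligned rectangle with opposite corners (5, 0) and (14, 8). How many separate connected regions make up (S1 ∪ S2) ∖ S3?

1

(S1 ∪ S2) ∖ S3 is a single connected region.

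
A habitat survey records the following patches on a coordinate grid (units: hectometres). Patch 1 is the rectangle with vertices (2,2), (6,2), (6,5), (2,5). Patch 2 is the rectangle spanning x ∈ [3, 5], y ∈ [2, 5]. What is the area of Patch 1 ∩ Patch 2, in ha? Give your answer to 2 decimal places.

6.00

|Patch 1∩Patch 2|: x∈[3,5], y∈[2,5] → 2·3 = 6.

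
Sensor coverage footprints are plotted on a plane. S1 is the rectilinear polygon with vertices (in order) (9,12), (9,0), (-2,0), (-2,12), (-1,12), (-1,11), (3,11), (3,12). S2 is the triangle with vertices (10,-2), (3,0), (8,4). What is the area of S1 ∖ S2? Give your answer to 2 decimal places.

115.50

|S1| = 128, |S1∩S2| = 12.5.
|S1 ∖ S2| = |S1| − |S1∩S2| = 128 − 12.5 = 115.50.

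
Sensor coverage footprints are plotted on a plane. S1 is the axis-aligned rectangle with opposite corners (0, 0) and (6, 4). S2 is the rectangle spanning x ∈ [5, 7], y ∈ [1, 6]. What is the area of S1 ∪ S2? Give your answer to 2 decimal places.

31.00

By inclusion–exclusion:
Individual areas: |S1| = 24, |S2| = 10.
|S1∩S2|: x∈[5,6], y∈[1,4] → 1·3 = 3.
|S1 ∪ S2| = 34 − 3 = 31.00.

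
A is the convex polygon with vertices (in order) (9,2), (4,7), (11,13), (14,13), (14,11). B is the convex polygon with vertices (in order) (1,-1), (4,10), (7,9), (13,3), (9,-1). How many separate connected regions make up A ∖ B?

1

A ∖ B is a single connected region.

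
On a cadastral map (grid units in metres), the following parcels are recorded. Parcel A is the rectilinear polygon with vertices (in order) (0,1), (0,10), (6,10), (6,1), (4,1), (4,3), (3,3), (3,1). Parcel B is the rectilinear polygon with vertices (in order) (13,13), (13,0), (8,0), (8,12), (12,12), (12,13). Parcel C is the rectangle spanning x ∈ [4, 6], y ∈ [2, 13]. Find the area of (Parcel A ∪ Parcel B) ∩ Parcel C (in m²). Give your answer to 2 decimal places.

16.00

The region (Parcel A ∪ Parcel B) ∩ Parcel C is the polygon with vertices (6,10), (6,2), (4,2), (4,3), (4,10).
By the shoelace formula its area is 16.00.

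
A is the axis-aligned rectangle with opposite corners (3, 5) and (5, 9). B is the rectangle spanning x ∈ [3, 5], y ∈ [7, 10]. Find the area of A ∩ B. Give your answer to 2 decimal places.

|A∩B|: x∈[3,5], y∈[7,9] → 2·2 = 4.

4.00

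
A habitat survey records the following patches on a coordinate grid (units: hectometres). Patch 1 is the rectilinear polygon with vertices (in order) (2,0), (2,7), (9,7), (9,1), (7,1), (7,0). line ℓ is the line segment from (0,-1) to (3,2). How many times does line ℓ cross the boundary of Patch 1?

The segment meets the boundary at (2,1).

1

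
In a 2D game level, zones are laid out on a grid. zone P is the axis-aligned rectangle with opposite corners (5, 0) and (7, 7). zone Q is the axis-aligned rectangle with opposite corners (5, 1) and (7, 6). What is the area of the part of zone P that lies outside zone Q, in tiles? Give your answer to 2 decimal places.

|zone P∩zone Q|: x∈[5,7], y∈[1,6] → 2·5 = 10.
|zone P| = 14.
|zone P ∖ zone Q| = |zone P| − |zone P∩zone Q| = 14 − 10 = 4.00.

4.00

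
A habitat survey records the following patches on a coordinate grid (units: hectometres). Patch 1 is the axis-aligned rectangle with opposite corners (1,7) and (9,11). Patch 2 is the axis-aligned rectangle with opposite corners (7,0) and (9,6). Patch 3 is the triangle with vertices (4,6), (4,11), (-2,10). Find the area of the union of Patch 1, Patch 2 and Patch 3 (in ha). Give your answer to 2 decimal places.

48.50

By inclusion–exclusion:
Individual areas: |Patch 1| = 32, |Patch 2| = 12, |Patch 3| = 15.
|Patch 1∩Patch 2| = 0 (no overlap).
|Patch 1∩Patch 3| = 10.5.
|Patch 2∩Patch 3| = 0.
|Patch 1∩Patch 2∩Patch 3| = 0.
|Patch 1 ∪ Patch 2 ∪ Patch 3| = 59 − 10.5 + 0 = 48.50.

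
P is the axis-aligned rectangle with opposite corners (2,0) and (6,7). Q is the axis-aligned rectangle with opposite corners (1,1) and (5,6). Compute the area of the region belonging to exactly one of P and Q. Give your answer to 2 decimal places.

|P∩Q|: x∈[2,5], y∈[1,6] → 3·5 = 15.
|P △ Q| = |P| + |Q| − 2·|P∩Q| = 28 + 20 − 30 = 18.00.

18.00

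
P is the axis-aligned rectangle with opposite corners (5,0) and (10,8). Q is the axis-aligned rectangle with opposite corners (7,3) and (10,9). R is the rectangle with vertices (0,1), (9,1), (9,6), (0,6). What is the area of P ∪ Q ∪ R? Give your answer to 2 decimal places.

68.00

By inclusion–exclusion:
Individual areas: |P| = 40, |Q| = 18, |R| = 45.
|P∩Q|: x∈[7,10], y∈[3,8] → 3·5 = 15.
|P∩R|: x∈[5,9], y∈[1,6] → 4·5 = 20.
|Q∩R|: x∈[7,9], y∈[3,6] → 2·3 = 6.
|P∩Q∩R| = 6.
|P ∪ Q ∪ R| = 103 − 41 + 6 = 68.00.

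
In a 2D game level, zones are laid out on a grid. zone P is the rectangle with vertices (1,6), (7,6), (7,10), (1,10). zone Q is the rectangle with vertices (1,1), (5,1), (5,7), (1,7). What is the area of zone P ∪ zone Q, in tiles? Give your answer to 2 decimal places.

By inclusion–exclusion:
Individual areas: |zone P| = 24, |zone Q| = 24.
|zone P∩zone Q|: x∈[1,5], y∈[6,7] → 4·1 = 4.
|zone P ∪ zone Q| = 48 − 4 = 44.00.

44.00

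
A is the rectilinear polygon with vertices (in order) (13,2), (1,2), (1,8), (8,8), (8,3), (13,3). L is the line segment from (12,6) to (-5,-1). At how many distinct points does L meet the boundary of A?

The segment meets the boundary at (2.286,2), (8,4.353).

2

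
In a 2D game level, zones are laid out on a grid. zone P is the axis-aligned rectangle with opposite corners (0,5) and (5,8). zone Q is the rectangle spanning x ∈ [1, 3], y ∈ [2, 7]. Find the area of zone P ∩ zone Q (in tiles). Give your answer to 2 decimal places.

4.00

|zone P∩zone Q|: x∈[1,3], y∈[5,7] → 2·2 = 4.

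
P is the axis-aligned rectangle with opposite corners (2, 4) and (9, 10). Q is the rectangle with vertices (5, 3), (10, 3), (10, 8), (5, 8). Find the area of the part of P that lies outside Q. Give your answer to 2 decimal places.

26.00

|P∩Q|: x∈[5,9], y∈[4,8] → 4·4 = 16.
|P| = 42.
|P ∖ Q| = |P| − |P∩Q| = 42 − 16 = 26.00.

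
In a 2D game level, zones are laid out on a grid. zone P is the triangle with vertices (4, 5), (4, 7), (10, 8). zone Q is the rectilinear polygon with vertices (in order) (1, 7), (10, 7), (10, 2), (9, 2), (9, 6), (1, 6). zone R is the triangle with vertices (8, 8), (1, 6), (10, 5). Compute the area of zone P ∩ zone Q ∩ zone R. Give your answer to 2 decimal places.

The intersection is the polygon with vertices (8,7), (6,6), (4,6), (4,6.857), (4.5,7).
By the shoelace formula its area is 2.96.

2.96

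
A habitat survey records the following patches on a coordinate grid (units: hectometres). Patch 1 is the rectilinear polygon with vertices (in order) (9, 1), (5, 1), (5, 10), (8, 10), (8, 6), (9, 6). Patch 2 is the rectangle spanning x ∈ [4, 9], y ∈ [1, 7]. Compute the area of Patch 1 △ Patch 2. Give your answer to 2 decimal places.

16.00

|Patch 1| = 32, |Patch 2| = 30, |Patch 1∩Patch 2| = 23.
|Patch 1 △ Patch 2| = |Patch 1| + |Patch 2| − 2·|Patch 1∩Patch 2| = 32 + 30 − 46 = 16.00.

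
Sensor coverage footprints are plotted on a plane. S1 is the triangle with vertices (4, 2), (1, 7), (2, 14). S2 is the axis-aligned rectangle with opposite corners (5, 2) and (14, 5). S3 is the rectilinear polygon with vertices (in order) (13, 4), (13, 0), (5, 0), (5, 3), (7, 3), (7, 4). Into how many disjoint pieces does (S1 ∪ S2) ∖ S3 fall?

(S1 ∪ S2) ∖ S3 splits into 2 disjoint pieces (area 13, area 13).

2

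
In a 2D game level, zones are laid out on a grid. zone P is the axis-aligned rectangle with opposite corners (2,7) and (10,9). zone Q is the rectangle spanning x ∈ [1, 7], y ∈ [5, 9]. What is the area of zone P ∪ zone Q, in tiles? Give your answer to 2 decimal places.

By inclusion–exclusion:
Individual areas: |zone P| = 16, |zone Q| = 24.
|zone P∩zone Q|: x∈[2,7], y∈[7,9] → 5·2 = 10.
|zone P ∪ zone Q| = 40 − 10 = 30.00.

30.00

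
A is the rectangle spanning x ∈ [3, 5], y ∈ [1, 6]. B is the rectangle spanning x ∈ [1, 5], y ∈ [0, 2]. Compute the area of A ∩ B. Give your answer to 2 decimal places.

2.00

|A∩B|: x∈[3,5], y∈[1,2] → 2·1 = 2.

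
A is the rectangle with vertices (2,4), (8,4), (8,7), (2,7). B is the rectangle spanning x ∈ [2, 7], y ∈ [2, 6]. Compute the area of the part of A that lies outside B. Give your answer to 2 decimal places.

|A∩B|: x∈[2,7], y∈[4,6] → 5·2 = 10.
|A| = 18.
|A ∖ B| = |A| − |A∩B| = 18 − 10 = 8.00.

8.00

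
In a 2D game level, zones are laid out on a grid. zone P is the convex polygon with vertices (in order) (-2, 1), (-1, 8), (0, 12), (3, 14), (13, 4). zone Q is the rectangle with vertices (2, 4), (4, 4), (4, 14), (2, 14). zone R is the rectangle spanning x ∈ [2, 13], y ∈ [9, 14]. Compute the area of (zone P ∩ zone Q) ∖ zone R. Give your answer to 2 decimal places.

10.00

|zone P ∩ zone Q| = 19.1667.
|(zone P ∩ zone Q) ∩ zone R| = 9.1667.
|(zone P ∩ zone Q) ∖ zone R| = 19.1667 − 9.1667 = 10.00.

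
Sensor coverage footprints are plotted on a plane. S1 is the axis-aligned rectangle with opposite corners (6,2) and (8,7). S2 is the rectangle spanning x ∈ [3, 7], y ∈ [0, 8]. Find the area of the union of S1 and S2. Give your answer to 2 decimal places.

37.00

By inclusion–exclusion:
Individual areas: |S1| = 10, |S2| = 32.
|S1∩S2|: x∈[6,7], y∈[2,7] → 1·5 = 5.
|S1 ∪ S2| = 42 − 5 = 37.00.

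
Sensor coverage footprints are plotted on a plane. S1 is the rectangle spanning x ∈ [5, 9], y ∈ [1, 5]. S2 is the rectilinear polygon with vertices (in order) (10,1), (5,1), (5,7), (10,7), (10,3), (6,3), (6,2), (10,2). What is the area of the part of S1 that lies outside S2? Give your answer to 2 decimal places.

3.00

|S1| = 16, |S1∩S2| = 13.
|S1 ∖ S2| = |S1| − |S1∩S2| = 16 − 13 = 3.00.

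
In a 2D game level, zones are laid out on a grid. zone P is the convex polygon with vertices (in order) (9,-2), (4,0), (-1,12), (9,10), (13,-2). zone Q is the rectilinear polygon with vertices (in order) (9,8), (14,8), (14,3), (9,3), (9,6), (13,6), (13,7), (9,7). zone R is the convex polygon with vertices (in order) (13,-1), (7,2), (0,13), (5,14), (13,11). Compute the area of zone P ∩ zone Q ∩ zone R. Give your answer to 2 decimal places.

6.33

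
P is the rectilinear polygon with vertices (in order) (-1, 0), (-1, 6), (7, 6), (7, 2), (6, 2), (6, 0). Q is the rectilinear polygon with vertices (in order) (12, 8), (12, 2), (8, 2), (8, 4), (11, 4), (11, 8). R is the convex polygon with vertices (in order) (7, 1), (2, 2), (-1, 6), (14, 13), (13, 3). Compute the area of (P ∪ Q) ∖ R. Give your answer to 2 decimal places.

19.07

|P ∪ Q| = 58.
|(P ∪ Q) ∩ R| = 38.9333.
|(P ∪ Q) ∖ R| = 58 − 38.9333 = 19.07.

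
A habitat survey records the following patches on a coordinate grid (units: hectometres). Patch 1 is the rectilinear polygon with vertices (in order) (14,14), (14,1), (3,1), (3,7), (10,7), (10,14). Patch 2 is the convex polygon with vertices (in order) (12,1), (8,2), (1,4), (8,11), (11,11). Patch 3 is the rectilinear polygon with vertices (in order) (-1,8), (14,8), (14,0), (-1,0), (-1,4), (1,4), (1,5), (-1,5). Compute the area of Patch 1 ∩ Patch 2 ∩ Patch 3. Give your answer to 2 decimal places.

The intersection is the polygon with vertices (4,7), (10,7), (10,8), (11.3,8), (12,1), (8,2), (3,3.429), (3,6).
By the shoelace formula its area is 42.48.

42.48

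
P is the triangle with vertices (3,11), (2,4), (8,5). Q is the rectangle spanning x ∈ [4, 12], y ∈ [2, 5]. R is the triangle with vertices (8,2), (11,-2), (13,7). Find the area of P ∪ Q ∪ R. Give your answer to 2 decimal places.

53.19

By inclusion–exclusion:
Individual areas: |P| = 20.5, |Q| = 24, |R| = 17.5.
|P∩Q| = 1.3333.
|P∩R| = 0.
|Q∩R| = 7.4722.
|P∩Q∩R| = 0.
|P ∪ Q ∪ R| = 62 − 8.8056 + 0 = 53.19.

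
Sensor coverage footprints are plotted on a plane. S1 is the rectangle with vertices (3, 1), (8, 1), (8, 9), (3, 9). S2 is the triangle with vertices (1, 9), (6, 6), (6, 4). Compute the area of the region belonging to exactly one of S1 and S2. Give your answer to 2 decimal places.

|S1| = 40, |S2| = 5, |S1∩S2| = 4.2.
|S1 △ S2| = |S1| + |S2| − 2·|S1∩S2| = 40 + 5 − 8.4 = 36.60.

36.60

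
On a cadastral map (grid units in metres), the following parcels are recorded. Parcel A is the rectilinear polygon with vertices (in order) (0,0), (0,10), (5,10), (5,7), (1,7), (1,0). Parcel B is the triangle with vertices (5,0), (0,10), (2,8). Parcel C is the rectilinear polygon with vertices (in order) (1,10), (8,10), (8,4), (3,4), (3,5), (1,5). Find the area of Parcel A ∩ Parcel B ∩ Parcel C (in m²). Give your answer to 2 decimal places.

1.44

The intersection is the polygon with vertices (1,8), (1,9), (2,8), (2.375,7), (1.5,7).
By the shoelace formula its area is 1.44.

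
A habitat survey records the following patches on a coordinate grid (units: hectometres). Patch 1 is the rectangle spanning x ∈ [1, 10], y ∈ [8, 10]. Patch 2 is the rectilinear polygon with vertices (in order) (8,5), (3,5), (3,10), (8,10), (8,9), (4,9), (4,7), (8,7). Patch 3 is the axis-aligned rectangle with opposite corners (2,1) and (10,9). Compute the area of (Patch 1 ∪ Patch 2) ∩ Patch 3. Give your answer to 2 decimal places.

|Patch 1 ∪ Patch 2| = 29.
|(Patch 1 ∪ Patch 2) ∩ Patch 3| = 19.00.

19.00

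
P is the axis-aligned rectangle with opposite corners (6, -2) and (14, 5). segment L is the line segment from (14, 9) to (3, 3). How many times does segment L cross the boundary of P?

The segment meets the boundary at (6,4.636), (6.667,5).

2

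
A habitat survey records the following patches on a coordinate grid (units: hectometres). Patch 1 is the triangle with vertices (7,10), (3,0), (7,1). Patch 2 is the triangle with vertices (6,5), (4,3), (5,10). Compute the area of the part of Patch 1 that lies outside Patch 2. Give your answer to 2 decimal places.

16.33

|Patch 1| = 18, |Patch 1∩Patch 2| = 1.6667.
|Patch 1 ∖ Patch 2| = |Patch 1| − |Patch 1∩Patch 2| = 18 − 1.6667 = 16.33.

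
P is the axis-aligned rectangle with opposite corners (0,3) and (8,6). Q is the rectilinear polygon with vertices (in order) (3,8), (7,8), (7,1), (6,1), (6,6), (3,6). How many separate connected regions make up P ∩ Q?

1

P ∩ Q is a single connected region.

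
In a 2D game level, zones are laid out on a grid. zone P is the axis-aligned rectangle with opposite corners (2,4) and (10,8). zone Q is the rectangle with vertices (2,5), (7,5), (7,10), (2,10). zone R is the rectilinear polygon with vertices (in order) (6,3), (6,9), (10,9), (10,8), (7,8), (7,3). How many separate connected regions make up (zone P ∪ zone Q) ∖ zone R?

(zone P ∪ zone Q) ∖ zone R splits into 2 disjoint pieces (area 12, area 25).

2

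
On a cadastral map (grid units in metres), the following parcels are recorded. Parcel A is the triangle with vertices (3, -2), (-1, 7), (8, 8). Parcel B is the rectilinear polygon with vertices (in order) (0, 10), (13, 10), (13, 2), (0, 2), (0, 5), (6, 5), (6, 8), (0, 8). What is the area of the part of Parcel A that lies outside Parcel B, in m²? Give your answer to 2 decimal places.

23.40

|Parcel A| = 42.5, |Parcel A∩Parcel B| = 19.0972.
|Parcel A ∖ Parcel B| = |Parcel A| − |Parcel A∩Parcel B| = 42.5 − 19.0972 = 23.40.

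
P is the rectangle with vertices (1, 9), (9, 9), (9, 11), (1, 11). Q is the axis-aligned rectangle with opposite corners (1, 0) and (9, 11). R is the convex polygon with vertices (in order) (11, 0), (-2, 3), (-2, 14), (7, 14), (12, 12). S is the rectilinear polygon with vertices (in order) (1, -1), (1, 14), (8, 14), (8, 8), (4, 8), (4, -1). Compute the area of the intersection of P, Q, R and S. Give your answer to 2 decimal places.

The intersection is the polygon with vertices (1,11), (8,11), (8,9), (1,9).
By the shoelace formula its area is 14.00.

14.00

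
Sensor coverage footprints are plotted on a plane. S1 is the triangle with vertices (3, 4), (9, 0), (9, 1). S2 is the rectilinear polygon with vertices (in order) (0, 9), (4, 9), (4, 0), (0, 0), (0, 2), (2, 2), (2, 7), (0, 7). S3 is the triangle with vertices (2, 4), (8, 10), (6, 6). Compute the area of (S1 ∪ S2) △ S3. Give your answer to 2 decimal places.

32.92

|S1 ∪ S2| = 28.9167.
|(S1 ∪ S2) ∩ S3| = 1.
|(S1 ∪ S2) △ S3| = 28.9167 + 6 − 2 = 32.92.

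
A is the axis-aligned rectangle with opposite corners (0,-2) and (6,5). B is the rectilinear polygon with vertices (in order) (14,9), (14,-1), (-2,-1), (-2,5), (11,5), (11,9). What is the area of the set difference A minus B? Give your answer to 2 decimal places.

6.00

|A| = 42, |A∩B| = 36.
|A ∖ B| = |A| − |A∩B| = 42 − 36 = 6.00.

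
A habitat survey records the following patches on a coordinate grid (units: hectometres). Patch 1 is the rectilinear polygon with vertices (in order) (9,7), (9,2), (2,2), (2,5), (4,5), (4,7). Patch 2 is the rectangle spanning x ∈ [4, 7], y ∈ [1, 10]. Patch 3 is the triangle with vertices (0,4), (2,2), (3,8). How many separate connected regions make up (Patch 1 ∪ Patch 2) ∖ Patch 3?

(Patch 1 ∪ Patch 2) ∖ Patch 3 is a single connected region.

1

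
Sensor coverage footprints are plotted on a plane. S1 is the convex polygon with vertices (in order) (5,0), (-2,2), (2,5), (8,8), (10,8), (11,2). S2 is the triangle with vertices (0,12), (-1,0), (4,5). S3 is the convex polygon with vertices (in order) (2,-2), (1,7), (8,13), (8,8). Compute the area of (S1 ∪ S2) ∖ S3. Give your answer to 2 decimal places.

|S1 ∪ S2| = 79.9566.
|(S1 ∪ S2) ∩ S3| = 26.0126.
|(S1 ∪ S2) ∖ S3| = 79.9566 − 26.0126 = 53.94.

53.94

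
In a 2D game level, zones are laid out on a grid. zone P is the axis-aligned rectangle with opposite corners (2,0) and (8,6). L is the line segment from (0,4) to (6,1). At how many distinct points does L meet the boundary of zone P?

The segment meets the boundary at (2,3).

1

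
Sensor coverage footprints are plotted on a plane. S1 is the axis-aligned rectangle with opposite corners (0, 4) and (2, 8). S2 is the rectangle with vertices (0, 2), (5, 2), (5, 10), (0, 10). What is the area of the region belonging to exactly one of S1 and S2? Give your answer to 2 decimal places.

32.00

|S1∩S2|: x∈[0,2], y∈[4,8] → 2·4 = 8.
|S1 △ S2| = |S1| + |S2| − 2·|S1∩S2| = 8 + 40 − 16 = 32.00.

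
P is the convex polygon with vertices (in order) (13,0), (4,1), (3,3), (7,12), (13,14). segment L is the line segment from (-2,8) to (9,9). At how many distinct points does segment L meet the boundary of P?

1

The segment meets the boundary at (5.526,8.684).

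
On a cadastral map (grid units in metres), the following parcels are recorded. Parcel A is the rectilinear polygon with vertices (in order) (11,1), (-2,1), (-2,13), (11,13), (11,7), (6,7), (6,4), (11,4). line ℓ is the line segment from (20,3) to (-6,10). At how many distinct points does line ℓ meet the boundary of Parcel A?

The segment meets the boundary at (-2,8.923), (6,6.769).

2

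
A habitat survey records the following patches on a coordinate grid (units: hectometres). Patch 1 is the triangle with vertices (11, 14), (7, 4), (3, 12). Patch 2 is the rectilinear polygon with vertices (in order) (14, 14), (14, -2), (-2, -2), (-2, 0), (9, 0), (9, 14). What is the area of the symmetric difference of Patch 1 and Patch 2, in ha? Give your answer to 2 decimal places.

|Patch 1| = 36, |Patch 2| = 102, |Patch 1∩Patch 2| = 4.5.
|Patch 1 △ Patch 2| = |Patch 1| + |Patch 2| − 2·|Patch 1∩Patch 2| = 36 + 102 − 9 = 129.00.

129.00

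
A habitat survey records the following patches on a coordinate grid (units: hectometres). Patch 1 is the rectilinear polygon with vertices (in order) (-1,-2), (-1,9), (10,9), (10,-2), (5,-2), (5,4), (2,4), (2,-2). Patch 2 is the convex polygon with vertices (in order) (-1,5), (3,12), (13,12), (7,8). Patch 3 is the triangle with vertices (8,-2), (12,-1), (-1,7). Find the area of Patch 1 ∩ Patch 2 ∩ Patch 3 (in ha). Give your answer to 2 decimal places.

0.45

The intersection is the polygon with vertices (0.455,5.545), (-0.273,6.273), (-0.154,6.48), (1.019,5.757).
By the shoelace formula its area is 0.45.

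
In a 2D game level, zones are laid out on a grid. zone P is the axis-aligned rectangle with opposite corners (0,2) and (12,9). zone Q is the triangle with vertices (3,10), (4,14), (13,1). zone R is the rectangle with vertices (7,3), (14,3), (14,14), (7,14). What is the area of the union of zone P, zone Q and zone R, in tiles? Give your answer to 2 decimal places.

142.22

By inclusion–exclusion:
Individual areas: |zone P| = 84, |zone Q| = 24.5, |zone R| = 77.
|zone P∩zone Q| = 13.1239.
|zone P∩zone R|: x∈[7,12], y∈[3,9] → 5·6 = 30.
|zone Q∩zone R| = 8.9624.
|zone P∩zone Q∩zone R| = 8.8085.
|zone P ∪ zone Q ∪ zone R| = 185.5 − 52.0863 + 8.8085 = 142.22.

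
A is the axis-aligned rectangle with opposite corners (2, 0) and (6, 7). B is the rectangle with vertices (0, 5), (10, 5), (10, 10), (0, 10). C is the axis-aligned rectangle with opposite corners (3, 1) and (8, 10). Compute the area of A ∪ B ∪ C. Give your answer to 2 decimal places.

78.00

By inclusion–exclusion:
Individual areas: |A| = 28, |B| = 50, |C| = 45.
|A∩B|: x∈[2,6], y∈[5,7] → 4·2 = 8.
|A∩C|: x∈[3,6], y∈[1,7] → 3·6 = 18.
|B∩C|: x∈[3,8], y∈[5,10] → 5·5 = 25.
|A∩B∩C| = 6.
|A ∪ B ∪ C| = 123 − 51 + 6 = 78.00.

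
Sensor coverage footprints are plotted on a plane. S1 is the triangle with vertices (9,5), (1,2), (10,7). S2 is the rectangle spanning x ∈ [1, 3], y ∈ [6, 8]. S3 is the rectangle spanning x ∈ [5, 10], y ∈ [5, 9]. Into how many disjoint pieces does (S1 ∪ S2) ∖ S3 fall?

2

(S1 ∪ S2) ∖ S3 splits into 2 disjoint pieces (area 3.9, area 4).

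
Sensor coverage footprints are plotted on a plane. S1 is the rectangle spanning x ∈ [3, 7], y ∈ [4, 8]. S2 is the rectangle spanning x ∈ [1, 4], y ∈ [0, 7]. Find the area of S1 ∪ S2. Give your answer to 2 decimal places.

By inclusion–exclusion:
Individual areas: |S1| = 16, |S2| = 21.
|S1∩S2|: x∈[3,4], y∈[4,7] → 1·3 = 3.
|S1 ∪ S2| = 37 − 3 = 34.00.

34.00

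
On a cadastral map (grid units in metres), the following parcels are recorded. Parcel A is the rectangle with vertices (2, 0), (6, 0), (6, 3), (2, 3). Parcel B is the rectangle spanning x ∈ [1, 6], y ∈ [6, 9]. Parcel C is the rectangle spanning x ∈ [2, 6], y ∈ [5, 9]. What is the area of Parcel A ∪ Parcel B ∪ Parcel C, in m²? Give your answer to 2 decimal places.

31.00

By inclusion–exclusion:
Individual areas: |Parcel A| = 12, |Parcel B| = 15, |Parcel C| = 16.
|Parcel A∩Parcel B| = 0 (no overlap).
|Parcel A∩Parcel C| = 0 (no overlap).
|Parcel B∩Parcel C|: x∈[2,6], y∈[6,9] → 4·3 = 12.
|Parcel A∩Parcel B∩Parcel C| = 0.
|Parcel A ∪ Parcel B ∪ Parcel C| = 43 − 12 + 0 = 31.00.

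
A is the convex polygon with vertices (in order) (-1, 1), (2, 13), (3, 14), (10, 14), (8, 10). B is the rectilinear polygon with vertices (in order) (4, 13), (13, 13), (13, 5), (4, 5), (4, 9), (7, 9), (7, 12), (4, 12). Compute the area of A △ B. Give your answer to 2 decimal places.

95.50

|A| = 59, |B| = 63, |A∩B| = 13.25.
|A △ B| = |A| + |B| − 2·|A∩B| = 59 + 63 − 26.5 = 95.50.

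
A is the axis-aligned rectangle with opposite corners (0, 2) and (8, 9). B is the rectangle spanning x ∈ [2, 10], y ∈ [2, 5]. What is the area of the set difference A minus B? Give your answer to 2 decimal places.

38.00

|A∩B|: x∈[2,8], y∈[2,5] → 6·3 = 18.
|A| = 56.
|A ∖ B| = |A| − |A∩B| = 56 − 18 = 38.00.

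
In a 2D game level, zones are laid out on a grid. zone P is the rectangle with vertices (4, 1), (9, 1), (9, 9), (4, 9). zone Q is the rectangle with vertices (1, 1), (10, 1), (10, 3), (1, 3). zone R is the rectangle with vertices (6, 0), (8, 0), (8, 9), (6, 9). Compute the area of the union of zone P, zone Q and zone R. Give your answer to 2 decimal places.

By inclusion–exclusion:
Individual areas: |zone P| = 40, |zone Q| = 18, |zone R| = 18.
|zone P∩zone Q|: x∈[4,9], y∈[1,3] → 5·2 = 10.
|zone P∩zone R|: x∈[6,8], y∈[1,9] → 2·8 = 16.
|zone Q∩zone R|: x∈[6,8], y∈[1,3] → 2·2 = 4.
|zone P∩zone Q∩zone R| = 4.
|zone P ∪ zone Q ∪ zone R| = 76 − 30 + 4 = 50.00.

50.00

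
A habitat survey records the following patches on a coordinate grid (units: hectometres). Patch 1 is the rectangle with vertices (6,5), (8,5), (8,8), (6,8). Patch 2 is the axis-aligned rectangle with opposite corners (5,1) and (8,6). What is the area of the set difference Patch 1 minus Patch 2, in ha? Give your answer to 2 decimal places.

|Patch 1∩Patch 2|: x∈[6,8], y∈[5,6] → 2·1 = 2.
|Patch 1| = 6.
|Patch 1 ∖ Patch 2| = |Patch 1| − |Patch 1∩Patch 2| = 6 − 2 = 4.00.

4.00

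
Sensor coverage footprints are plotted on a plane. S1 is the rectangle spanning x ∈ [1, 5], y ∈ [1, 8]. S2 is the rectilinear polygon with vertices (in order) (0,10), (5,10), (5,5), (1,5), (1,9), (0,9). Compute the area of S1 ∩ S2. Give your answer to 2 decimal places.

12.00

The intersection is the polygon with vertices (5,5), (1,5), (1,8), (5,8).
By the shoelace formula its area is 12.00.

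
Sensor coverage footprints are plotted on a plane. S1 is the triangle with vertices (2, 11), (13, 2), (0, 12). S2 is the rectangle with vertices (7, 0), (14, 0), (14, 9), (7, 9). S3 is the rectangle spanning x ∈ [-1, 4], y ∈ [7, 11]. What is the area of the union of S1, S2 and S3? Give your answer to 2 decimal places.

84.45

By inclusion–exclusion:
Individual areas: |S1| = 3.5, |S2| = 63, |S3| = 20.
|S1∩S2| = 0.8811.
|S1∩S3| = 1.1675.
|S2∩S3| = 0 (no overlap).
|S1∩S2∩S3| = 0.
|S1 ∪ S2 ∪ S3| = 86.5 − 2.0486 + 0 = 84.45.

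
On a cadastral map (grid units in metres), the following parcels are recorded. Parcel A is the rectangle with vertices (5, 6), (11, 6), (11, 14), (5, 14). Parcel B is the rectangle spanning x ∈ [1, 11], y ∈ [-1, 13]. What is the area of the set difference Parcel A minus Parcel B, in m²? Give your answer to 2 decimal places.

|Parcel A∩Parcel B|: x∈[5,11], y∈[6,13] → 6·7 = 42.
|Parcel A| = 48.
|Parcel A ∖ Parcel B| = |Parcel A| − |Parcel A∩Parcel B| = 48 − 42 = 6.00.

6.00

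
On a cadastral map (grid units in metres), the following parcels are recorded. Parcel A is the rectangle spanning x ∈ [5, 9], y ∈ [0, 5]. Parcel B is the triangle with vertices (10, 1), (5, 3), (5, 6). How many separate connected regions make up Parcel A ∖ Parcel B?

Parcel A ∖ Parcel B splits into 2 disjoint pieces (area 8.8, area 4.5).

2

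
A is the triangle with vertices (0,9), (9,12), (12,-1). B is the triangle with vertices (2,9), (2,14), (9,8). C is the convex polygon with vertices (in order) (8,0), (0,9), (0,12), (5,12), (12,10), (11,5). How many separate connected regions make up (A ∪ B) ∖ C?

3

(A ∪ B) ∖ C splits into 3 disjoint pieces (area 2.3333, area 1.2163, area 6.8574).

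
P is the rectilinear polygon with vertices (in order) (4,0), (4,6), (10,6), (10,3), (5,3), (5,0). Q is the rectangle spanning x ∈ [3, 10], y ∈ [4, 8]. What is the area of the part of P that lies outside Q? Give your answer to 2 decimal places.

|P| = 21, |P∩Q| = 12.
|P ∖ Q| = |P| − |P∩Q| = 21 − 12 = 9.00.

9.00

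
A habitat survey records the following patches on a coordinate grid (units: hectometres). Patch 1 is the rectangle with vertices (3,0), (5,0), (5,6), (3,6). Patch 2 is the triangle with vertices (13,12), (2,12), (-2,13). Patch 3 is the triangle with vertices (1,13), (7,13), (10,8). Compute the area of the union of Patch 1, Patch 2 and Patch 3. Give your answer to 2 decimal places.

By inclusion–exclusion:
Individual areas: |Patch 1| = 12, |Patch 2| = 5.5, |Patch 3| = 15.
|Patch 1∩Patch 2| = 0.
|Patch 1∩Patch 3| = 0.
|Patch 2∩Patch 3| = 2.9284.
|Patch 1∩Patch 2∩Patch 3| = 0.
|Patch 1 ∪ Patch 2 ∪ Patch 3| = 32.5 − 2.9284 + 0 = 29.57.

29.57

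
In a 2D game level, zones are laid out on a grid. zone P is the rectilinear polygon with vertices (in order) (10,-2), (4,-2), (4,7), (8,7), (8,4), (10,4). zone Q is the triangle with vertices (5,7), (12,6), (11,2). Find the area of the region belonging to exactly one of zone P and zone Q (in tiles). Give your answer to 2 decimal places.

54.65

|zone P| = 48, |zone Q| = 14.5, |zone P∩zone Q| = 3.9238.
|zone P △ zone Q| = |zone P| + |zone Q| − 2·|zone P∩zone Q| = 48 + 14.5 − 7.8476 = 54.65.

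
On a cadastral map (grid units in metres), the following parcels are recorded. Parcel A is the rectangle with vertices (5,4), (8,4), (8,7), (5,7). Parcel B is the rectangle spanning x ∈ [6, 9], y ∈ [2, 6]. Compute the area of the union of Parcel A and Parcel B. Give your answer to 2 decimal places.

By inclusion–exclusion:
Individual areas: |Parcel A| = 9, |Parcel B| = 12.
|Parcel A∩Parcel B|: x∈[6,8], y∈[4,6] → 2·2 = 4.
|Parcel A ∪ Parcel B| = 21 − 4 = 17.00.

17.00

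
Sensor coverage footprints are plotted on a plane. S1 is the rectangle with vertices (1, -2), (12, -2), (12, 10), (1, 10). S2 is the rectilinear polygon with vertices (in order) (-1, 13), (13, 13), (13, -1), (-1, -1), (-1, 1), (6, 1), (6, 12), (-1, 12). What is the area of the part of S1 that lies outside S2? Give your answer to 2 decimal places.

|S1| = 132, |S1∩S2| = 76.
|S1 ∖ S2| = |S1| − |S1∩S2| = 132 − 76 = 56.00.

56.00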